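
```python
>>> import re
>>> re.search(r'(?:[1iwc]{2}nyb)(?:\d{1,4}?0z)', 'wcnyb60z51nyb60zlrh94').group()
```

This matches exactly 2 of one of [1iwc], then the literal 'nyb' (non-capturing group); then 1 to 4 of a digit (lazy), then the literal '0z' (non-capturing group).
`re.search` tries every starting position until one works.
The match spans [0:8] → 'wcnyb60z'.

'wcnyb60z'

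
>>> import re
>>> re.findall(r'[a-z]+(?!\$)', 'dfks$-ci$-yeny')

['dfk', 'c', 'yeny']

The negative lookahead/lookbehind blocks any match where the forbidden context is present.
Since nothing is captured, `findall` lists the 3 matched substrings directly.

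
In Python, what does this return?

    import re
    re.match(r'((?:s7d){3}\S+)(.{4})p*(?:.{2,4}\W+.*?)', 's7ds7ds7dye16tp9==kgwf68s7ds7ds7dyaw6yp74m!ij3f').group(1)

The match spans [0:43] → 's7ds7ds7dye16tp9==kgwf68s7ds7ds7dyaw6yp74m!'.
Captured: group 1 = 's7ds7ds7dye16tp9==kgwf68s7ds7ds7dyaw', group 2 = '6yp7'.

's7ds7ds7dye16tp9==kgwf68s7ds7ds7dyaw'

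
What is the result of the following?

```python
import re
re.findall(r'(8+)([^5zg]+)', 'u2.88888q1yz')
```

[('88888', 'q1y')]

Pattern: one or more of a literal '8' (captured); then one or more of any character except [5zg] (captured).
Matches: at [3:11] match '88888q1y', groups = ('88888', 'q1y').
Multiple groups make `findall` return tuples — one 2-tuple for the one match.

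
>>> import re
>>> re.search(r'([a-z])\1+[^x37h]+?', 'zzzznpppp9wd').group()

After group 1 captures some text, `\1` only succeeds where that same text appears again.
The match spans [0:5] → 'zzzzn'.

'zzzzn'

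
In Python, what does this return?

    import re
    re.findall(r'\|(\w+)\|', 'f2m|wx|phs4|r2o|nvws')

Scanning left to right: at [3:7] match '|wx|', group 1 = 'wx'; at [11:16] match '|r2o|', group 1 = 'r2o'.
With a single group, `findall` returns only what that group captured — 2 items.

['wx', 'r2o']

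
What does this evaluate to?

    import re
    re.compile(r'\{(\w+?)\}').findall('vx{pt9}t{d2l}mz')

['pt9', 'd2l']

Scanning left to right: at [2:7] match '{pt9}', group 1 = 'pt9'; at [8:13] match '{d2l}', group 1 = 'd2l'.
Because there's exactly one group, `findall` drops the full match and keeps group 1 from each hit.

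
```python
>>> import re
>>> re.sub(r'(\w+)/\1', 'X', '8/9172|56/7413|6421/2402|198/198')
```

`\1` has to match the exact text group 1 already captured.
Matches: at [25:32] → '198/198'.
Every occurrence is swapped for 'X'.

'8/9172|56/7413|6421/2402|X'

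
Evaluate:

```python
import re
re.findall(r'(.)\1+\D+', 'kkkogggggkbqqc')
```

['k']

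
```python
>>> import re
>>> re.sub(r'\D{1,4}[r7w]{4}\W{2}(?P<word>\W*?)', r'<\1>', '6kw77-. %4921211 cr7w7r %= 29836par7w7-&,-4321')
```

Pattern: 1 to 4 of a non-digit, then exactly 4 of one of [r7w], then exactly 2 of a non-word character; then zero or more of a non-word character (lazy) (captured as 'word').
The `?` after the quantifier makes it lazy — it takes as little as possible before letting the rest of the pattern try.
Matches: at [16:25] → ' cr7w7r %'; at [32:40] → 'par7w7-&'.
The replacement refers to a captured group, so each match is rewritten using its own captured text.

'6kw77-. %4921211<>= 29836<>,-4321'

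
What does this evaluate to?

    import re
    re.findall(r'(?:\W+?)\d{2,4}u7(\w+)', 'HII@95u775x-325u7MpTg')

['75x', 'MpTg']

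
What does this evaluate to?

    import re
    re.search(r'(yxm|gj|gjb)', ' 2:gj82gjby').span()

(3, 5)

The match spans [3:5] → 'gj'.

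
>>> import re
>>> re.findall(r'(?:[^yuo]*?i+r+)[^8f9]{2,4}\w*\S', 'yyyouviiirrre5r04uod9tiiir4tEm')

Since nothing is captured, `findall` lists the 1 matched substring directly.

['viiirrre5r04uod9tiiir4tEm']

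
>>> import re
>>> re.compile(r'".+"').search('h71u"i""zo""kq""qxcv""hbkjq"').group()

`re.search` scans for the first position where the pattern succeeds.
The match spans [4:28] → '"i""zo""kq""qxcv""hbkjq"'.

'"i""zo""kq""qxcv""hbkjq"'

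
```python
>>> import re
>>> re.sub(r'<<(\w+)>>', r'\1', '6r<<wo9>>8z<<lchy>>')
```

'6rwo98zlchy'

`\1` in the replacement pulls in group 1's text for each match.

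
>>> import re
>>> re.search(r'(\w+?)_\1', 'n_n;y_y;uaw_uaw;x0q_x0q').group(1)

The match spans [0:3] → 'n_n'.
Captured: group 1 = 'n'.

'n'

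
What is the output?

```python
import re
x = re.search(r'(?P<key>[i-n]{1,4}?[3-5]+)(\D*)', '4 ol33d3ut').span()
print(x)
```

(3, 7)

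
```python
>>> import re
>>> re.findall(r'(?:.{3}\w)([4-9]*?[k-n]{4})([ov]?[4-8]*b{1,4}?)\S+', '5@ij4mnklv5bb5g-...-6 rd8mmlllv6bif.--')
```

Pattern: exactly 3 of any character, then a word character (non-capturing group); then zero or more of a character in [4-9] (lazy), then exactly 4 of a character in [k-n] (captured); then optionally one of [ov], then zero or more of a character in [4-8], then 1 to 4 of a literal 'b' (lazy) (captured); then one or more of a non-whitespace character.
Lazy quantifiers expand one character at a time until the remainder of the pattern can match.
Walking the string: at [0:21] match '5@ij4mnklv5bb5g-...-6', groups = ('4mnkl', 'v5b'); at [22:38] match 'rd8mmlllv6bif.--', groups = ('mlll', 'v6b').
`findall` packs the 2 group values into a tuple for every match.

[('4mnkl', 'v5b'), ('mlll', 'v6b')]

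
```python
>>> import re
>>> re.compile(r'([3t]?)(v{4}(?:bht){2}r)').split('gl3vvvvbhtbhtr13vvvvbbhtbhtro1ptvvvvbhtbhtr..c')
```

Pattern: optionally one of [3t] (captured); then exactly 4 of the literal 'v', then the literal 'bht' repeated 2 times, then the literal 'r' (captured).
Matches to split on: at [2:14] → '3vvvvbhtbhtr'; at [31:43] → 'tvvvvbhtbhtr'.
With a capturing group present, the delimiter's captured portion is kept in the result list.

['gl', '3', 'vvvvbhtbhtr', '13vvvvbbhtbhtro1p', 't', 'vvvvbhtbhtr', '..c']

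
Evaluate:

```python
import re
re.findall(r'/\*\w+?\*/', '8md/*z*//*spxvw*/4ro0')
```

Scanning left to right: at [3:8] → '/*z*/'; at [8:17] → '/*spxvw*/'.
No capturing groups, so `findall` returns the 2 full match strings.

['/*z*/', '/*spxvw*/']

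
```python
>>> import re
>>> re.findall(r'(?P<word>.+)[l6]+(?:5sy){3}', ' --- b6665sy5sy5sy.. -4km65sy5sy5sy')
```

The pattern matches one or more of any character (captured as 'word'); then one or more of one of [l6], then the literal '5sy' repeated 3 times.
Matches: at [0:35] match ' --- b6665sy5sy5sy.. -4km65sy5sy5sy', group 1 = ' --- b6665sy5sy5sy.. -4km'.
With a single group, `findall` returns only what that group captured — 1 item.

[' --- b6665sy5sy5sy.. -4km']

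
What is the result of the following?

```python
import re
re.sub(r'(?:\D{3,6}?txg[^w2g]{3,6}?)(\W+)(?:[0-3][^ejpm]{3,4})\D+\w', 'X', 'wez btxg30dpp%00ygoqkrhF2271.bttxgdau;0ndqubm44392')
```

Pattern: 3 to 6 of a non-digit (lazy), then the literal 'txg', then 3 to 6 of any character except [w2g] (lazy) (non-capturing group); then one or more of a non-word character (captured); then a character in [0-3], then 3 to 4 of any character except [ejpm] (non-capturing group); then one or more of a non-digit, then a word character.
`sub` substitutes 'X' at each match site.

'X271X4392'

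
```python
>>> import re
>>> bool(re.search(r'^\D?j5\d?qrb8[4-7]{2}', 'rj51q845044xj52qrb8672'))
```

Pattern: anchored at the start of the string; then optionally a non-digit, then the literal 'j5', then optionally a digit; then the literal 'qrb', then a literal '8', then exactly 2 of a character in [4-7].
`search` walks the string left to right and returns the first match it finds.
Here nothing in the string fits, so the call returns None, and `bool(None)` is False.

False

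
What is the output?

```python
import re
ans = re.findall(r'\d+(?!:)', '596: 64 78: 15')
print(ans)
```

['59', '64', '7', '15']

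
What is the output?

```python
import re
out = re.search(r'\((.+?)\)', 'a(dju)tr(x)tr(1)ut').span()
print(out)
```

(1, 6)

`search` walks the string left to right and returns the first match it finds.
The match spans [1:6] → '(dju)'.
Captured: group 1 = 'dju'.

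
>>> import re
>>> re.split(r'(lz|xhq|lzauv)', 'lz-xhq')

['', 'lz', '-', 'xhq', '']

Matches to split on: at [0:2] → 'lz'; at [3:6] → 'xhq'.
`re.split` interleaves the captured-group text with the surrounding fragments.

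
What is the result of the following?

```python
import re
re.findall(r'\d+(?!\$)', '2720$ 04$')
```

The negative lookahead/lookbehind blocks any match where the forbidden context is present.
Scanning left to right: at [0:3] → '272'; at [6:7] → '0'.
`findall` yields the raw match text (2 of them) because the pattern has no groups.

['272', '0']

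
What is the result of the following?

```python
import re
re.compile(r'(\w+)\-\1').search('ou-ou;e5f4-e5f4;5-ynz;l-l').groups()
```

The match spans [0:5] → 'ou-ou'.
Captured: group 1 = 'ou'.

('ou',)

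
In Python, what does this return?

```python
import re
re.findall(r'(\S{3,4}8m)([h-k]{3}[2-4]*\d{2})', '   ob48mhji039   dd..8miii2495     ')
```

The pattern matches 3 to 4 of a non-whitespace character, then the literal '8m' (captured); then exactly 3 of a character in [h-k], then zero or more of a character in [2-4], then exactly 2 of a digit (captured).
Matches: at [3:13] match 'ob48mhji03', groups = ('ob48m', 'hji03'); at [17:30] match 'dd..8miii2495', groups = ('dd..8m', 'iii2495').
2 groups means each result is a tuple of 2 captured strings — 2 here.

[('ob48m', 'hji03'), ('dd..8m', 'iii2495')]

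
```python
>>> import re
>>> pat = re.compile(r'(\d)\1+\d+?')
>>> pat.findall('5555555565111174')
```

['5', '1']

`\1` has to match the exact text group 1 already captured.
Scanning left to right: at [0:9] match '555555556', group 1 = '5'; at [10:15] match '11117', group 1 = '1'.
Because there's exactly one group, `findall` drops the full match and keeps group 1 from each hit.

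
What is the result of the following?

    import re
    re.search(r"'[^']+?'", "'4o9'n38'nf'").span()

(0, 5)

The match spans [0:5] → "'4o9'".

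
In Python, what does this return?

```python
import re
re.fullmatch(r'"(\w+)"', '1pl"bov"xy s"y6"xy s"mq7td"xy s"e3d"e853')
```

None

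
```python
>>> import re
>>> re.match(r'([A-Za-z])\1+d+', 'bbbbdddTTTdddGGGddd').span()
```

(0, 7)

`match` is anchored at position 0; if the pattern doesn't fit there, it returns None.
The match spans [0:7] → 'bbbbddd'.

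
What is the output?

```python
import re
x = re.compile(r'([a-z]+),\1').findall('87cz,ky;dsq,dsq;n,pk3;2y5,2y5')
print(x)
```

The backreference `\1` re-matches whatever the first group consumed, character for character.
Scanning left to right: at [8:15] match 'dsq,dsq', group 1 = 'dsq'.
`findall` collects group 1 from the one match (1 total).

['dsq']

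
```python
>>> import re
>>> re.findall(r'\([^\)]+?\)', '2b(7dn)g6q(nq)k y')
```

Walking the string: at [2:7] → '(7dn)'; at [10:14] → '(nq)'.
`findall` yields the raw match text (2 of them) because the pattern has no groups.

['(7dn)', '(nq)']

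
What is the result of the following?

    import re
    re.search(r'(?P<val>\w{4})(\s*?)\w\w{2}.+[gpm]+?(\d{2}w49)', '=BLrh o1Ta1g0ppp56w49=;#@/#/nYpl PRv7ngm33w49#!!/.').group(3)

'33w49'

The match spans [1:45] → 'BLrh o1Ta1g0ppp56w49=;#@/#/nYpl PRv7ngm33w49'.
Captured: group 1 = 'BLrh', group 2 = ' ', group 3 = '33w49'.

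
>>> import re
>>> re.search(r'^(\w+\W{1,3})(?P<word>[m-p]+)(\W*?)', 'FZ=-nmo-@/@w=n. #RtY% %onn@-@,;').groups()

The pattern matches anchored at the start of the string; then one or more of a word character, then 1 to 3 of a non-word character (captured); then one or more of a character in [m-p] (captured as 'word'); then zero or more of a non-word character (lazy) (captured).
The `?` after the quantifier makes it lazy — it takes as little as possible before letting the rest of the pattern try.
`re.search` tries every starting position until one works.
The match spans [0:7] → 'FZ=-nmo'.
Captured: group 1 = 'FZ=-', group 2 = 'nmo', group 3 = ''.

('FZ=-', 'nmo', '')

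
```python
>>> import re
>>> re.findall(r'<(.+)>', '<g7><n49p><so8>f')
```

['g7><n49p><so8']

Scanning left to right: at [0:15] match '<g7><n49p><so8>', group 1 = 'g7><n49p><so8'.
`findall` collects group 1 from the one match (1 total).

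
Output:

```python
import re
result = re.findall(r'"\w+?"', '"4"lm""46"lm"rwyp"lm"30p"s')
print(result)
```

No capturing groups, so `findall` returns the 4 full match strings.

['"4"', '"46"', '"rwyp"', '"30p"']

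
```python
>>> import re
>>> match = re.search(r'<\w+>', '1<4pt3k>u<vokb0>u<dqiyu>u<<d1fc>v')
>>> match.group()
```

'<4pt3k>'

`search` walks the string left to right and returns the first match it finds.
The match spans [1:8] → '<4pt3k>'.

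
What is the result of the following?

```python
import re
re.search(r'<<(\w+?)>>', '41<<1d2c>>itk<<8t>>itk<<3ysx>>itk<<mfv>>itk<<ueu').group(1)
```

'1d2c'

`search` walks the string left to right and returns the first match it finds.
The match spans [2:10] → '<<1d2c>>'.
Captured: group 1 = '1d2c'.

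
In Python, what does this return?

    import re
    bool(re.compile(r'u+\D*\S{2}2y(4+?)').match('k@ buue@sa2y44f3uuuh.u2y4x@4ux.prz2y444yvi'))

False

`re.match` only tries the pattern at the start of the string.
Here the string doesn't start with a match, so the call returns None, and `bool(None)` is False.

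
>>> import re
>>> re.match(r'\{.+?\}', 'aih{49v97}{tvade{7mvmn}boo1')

None

With `match`, the pattern is implicitly anchored at the beginning.
Here the string doesn't start with a match, so the call returns None.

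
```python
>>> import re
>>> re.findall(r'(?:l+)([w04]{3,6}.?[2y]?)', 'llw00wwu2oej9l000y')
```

['w00wwu2', '000y']

The pattern matches one or more of a literal 'l' (non-capturing group); then 3 to 6 of one of [w04], then optionally any character, then optionally one of [2y] (captured).
Walking the string: at [0:9] match 'llw00wwu2', group 1 = 'w00wwu2'; at [13:18] match 'l000y', group 1 = '000y'.
With a single group, `findall` returns only what that group captured — 2 items.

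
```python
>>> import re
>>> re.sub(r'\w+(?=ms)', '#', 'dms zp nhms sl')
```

'#ms zp #ms sl'

The `(?=…)`/`(?<=…)` assertion just peeks at neighbouring text; it doesn't advance the match position.
Matches: at [0:1] → 'd'; at [7:9] → 'nh'.
Every occurrence is swapped for '#'.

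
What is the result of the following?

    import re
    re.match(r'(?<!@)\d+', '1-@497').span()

(0, 1)

`match` is anchored at position 0; if the pattern doesn't fit there, it returns None.
The match spans [0:1] → '1'.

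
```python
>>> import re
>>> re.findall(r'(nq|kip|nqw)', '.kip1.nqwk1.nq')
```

['kip', 'nq', 'nq']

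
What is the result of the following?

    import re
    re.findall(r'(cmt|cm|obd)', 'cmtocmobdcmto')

['cmt', 'cm', 'obd', 'cmt']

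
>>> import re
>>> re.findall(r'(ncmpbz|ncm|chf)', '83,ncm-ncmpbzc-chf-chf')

['ncm', 'ncmpbz', 'chf', 'chf']

`|` is ordered: at each position the engine commits to the first alternative that works.
Walking the string: at [3:6] match 'ncm', group 1 = 'ncm'; at [7:13] match 'ncmpbz', group 1 = 'ncmpbz'; at [15:18] match 'chf', group 1 = 'chf'; at [19:22] match 'chf', group 1 = 'chf'.
With a single group, `findall` returns only what that group captured — 4 items.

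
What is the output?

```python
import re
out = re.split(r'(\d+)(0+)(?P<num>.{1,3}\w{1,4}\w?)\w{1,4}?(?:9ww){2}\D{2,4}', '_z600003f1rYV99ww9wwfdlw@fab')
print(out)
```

Pattern: one or more of a digit (captured); then one or more of a literal '0' (captured); then 1 to 3 of any character, then 1 to 4 of a word character, then optionally a word character (captured as 'num'); then 1 to 4 of a word character (lazy); then the literal '9ww' repeated 2 times, then 2 to 4 of a non-digit.
Matches to split on: at [2:24] → '600003f1rYV99ww9wwfdlw'.
The group in the pattern means `split` returns the separators' captures alongside the pieces.

['_z', '6000', '0', '3f1rYV', '@fab']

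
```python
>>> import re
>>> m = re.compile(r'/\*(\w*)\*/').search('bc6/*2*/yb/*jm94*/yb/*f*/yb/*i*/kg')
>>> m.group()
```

The match spans [3:8] → '/*2*/'.

'/*2*/'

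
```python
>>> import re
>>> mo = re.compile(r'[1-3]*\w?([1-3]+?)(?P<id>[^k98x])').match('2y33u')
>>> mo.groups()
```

The match spans [0:4] → '2y33'.
Captured: group 1 = '3', group 2 = '3'.

('3', '3')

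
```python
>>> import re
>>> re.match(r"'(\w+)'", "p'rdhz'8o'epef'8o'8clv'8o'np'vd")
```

None

With `match`, the pattern is implicitly anchored at the beginning.
Here the pattern fails at index 0, so the call returns None.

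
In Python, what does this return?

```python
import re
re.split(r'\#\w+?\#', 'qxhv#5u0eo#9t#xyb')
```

Splitting on the pattern gives 2 pieces.

['qxhv', '9t#xyb']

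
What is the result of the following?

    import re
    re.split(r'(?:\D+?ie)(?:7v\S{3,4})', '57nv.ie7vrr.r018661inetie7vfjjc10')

['57', '018661', '10']

The string is cut at each match, leaving 3 pieces.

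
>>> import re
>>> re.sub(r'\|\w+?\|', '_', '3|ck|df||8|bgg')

Matches: at [1:5] → '|ck|'; at [8:11] → '|8|'.
`sub` substitutes '_' at each match site.

'3_df|_bgg'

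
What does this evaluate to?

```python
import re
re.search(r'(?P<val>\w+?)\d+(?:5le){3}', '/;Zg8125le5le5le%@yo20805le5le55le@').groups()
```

('Zg',)

The match spans [2:16] → 'Zg8125le5le5le'.
Captured: group 1 = 'Zg'.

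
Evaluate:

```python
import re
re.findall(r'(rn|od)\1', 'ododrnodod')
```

['od', 'od']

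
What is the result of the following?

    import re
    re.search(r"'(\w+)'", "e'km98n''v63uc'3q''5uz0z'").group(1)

'km98n'

The match spans [1:8] → "'km98n'".
Captured: group 1 = 'km98n'.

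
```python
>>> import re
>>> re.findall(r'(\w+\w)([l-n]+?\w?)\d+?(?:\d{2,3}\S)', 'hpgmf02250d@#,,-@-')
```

[('hpg', 'mf')]

The pattern matches one or more of a word character, then a word character (captured); then one or more of a character in [l-n] (lazy), then optionally a word character (captured); then one or more of a digit (lazy); then 2 to 3 of a digit, then a non-whitespace character (non-capturing group).
Walking the string: at [0:10] match 'hpgmf02250', groups = ('hpg', 'mf').
2 groups means the one result is a tuple of 2 captured strings — 1 here.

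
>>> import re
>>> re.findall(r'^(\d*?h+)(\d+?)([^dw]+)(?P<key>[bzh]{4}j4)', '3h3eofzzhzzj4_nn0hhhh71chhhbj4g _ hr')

[('3h', '3', 'eofzzhzzj4_nn0hhhh71c', 'hhhbj4')]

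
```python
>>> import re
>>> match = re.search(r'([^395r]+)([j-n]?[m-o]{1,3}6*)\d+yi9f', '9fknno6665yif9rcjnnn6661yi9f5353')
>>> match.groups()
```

('cjnn', 'n666')

The pattern matches one or more of any character except [395r] (captured); then optionally a character in [j-n], then 1 to 3 of a character in [m-o], then zero or more of the literal '6' (captured); then one or more of a digit, then the literal 'yi9', then a literal 'f'.
`re.search` scans for the first position where the pattern succeeds.
The match spans [15:28] → 'cjnnn6661yi9f'.
Captured: group 1 = 'cjnn', group 2 = 'n666'.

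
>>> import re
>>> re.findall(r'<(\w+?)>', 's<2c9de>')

Walking the string: at [1:8] match '<2c9de>', group 1 = '2c9de'.
`findall` collects group 1 from the one match (1 total).

['2c9de']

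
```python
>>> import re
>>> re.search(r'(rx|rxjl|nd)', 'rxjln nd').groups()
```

The regex engine tests alternatives in the order written; an earlier branch that matches wins even if a later one would match more.
`search` walks the string left to right and returns the first match it finds.
The match spans [0:2] → 'rx'.
Captured: group 1 = 'rx'.

('rx',)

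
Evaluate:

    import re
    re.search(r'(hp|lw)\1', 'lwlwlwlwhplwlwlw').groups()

('lw',)

The match spans [0:4] → 'lwlw'.
Captured: group 1 = 'lw'.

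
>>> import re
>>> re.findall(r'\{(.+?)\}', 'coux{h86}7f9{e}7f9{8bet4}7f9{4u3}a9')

Lazy quantifiers expand one character at a time until the remainder of the pattern can match.
Walking the string: at [4:9] match '{h86}', group 1 = 'h86'; at [12:15] match '{e}', group 1 = 'e'; at [18:25] match '{8bet4}', group 1 = '8bet4'; at [28:33] match '{4u3}', group 1 = '4u3'.
One capturing group, so `findall` returns just the captured substring from each match — 4 in all.

['h86', 'e', '8bet4', '4u3']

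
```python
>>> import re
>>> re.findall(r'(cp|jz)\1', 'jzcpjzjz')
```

`\1` is not a pattern — it's the concrete string captured by group 1, re-applied verbatim.
Matches: at [4:8] match 'jzjz', group 1 = 'jz'.
One capturing group, so `findall` returns just the captured substring from the one match — 1 in all.

['jz']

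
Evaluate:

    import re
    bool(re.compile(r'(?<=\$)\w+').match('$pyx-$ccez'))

The `(?=…)`/`(?<=…)` assertion just peeks at neighbouring text; it doesn't advance the match position.
With `match`, the pattern is implicitly anchored at the beginning.
Here position 0 doesn't satisfy it, so the call returns None, and `bool(None)` is False.

False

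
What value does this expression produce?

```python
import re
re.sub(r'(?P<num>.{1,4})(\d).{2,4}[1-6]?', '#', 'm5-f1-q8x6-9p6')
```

'##'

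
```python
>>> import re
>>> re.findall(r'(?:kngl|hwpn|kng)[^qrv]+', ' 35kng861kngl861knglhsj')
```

['kng861kngl861knglhsj']

Scanning left to right: at [3:23] → 'kng861kngl861knglhsj'.
`findall` yields the raw match text (1 of them) because the pattern has no groups.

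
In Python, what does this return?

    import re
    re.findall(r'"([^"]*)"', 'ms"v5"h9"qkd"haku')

Scanning left to right: at [2:6] match '"v5"', group 1 = 'v5'; at [8:13] match '"qkd"', group 1 = 'qkd'.
`findall` collects group 1 from each match (2 total).

['v5', 'qkd']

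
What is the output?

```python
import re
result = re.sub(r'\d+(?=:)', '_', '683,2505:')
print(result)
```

683,_:

The lookaround is zero-width — it requires the adjacent text to match without consuming it, so the asserted text isn't part of the match.
Each match is replaced by '_'.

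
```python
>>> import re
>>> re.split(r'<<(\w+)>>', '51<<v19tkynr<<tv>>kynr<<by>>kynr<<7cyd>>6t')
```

Matches to split on: at [12:18] → '<<tv>>'; at [22:28] → '<<by>>'; at [32:40] → '<<7cyd>>'.
Because the pattern has a capturing group, `split` also inserts each captured text between the pieces.

['51<<v19tkynr', 'tv', 'kynr', 'by', 'kynr', '7cyd', '6t']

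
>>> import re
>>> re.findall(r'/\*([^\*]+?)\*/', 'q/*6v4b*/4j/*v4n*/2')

Because there's exactly one group, `findall` drops the full match and keeps group 1 from each hit.

['6v4b', 'v4n']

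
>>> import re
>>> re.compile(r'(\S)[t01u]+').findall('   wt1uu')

['w']

The pattern matches a non-whitespace character (captured); then one or more of one of [t01u].
Matches: at [3:8] match 'wt1uu', group 1 = 'w'.
`findall` collects group 1 from the one match (1 total).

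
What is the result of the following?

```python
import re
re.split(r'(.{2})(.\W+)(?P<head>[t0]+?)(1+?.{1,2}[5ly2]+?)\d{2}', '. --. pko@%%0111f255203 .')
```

['. --. ', 'pk', 'o@%%', '0', '111f2', '203 .']

Pattern: exactly 2 of any character (captured); then any character, then one or more of a non-word character (captured); then one or more of one of [t0] (lazy) (captured as 'head'); then one or more of the literal '1' (lazy), then 1 to 2 of any character, then one or more of one of [5ly2] (lazy) (captured); then exactly 2 of a digit.
Matches to split on: at [6:20] → 'pko@%%0111f255'.
With a capturing group present, the delimiter's captured portion is kept in the result list.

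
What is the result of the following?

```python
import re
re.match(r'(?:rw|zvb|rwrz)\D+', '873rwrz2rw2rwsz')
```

None

`match` is anchored at position 0; if the pattern doesn't fit there, it returns None.
Here position 0 doesn't satisfy it, so the call returns None.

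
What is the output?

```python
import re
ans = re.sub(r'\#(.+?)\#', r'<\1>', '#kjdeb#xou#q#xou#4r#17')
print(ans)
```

Lazy quantifiers expand one character at a time until the remainder of the pattern can match.
The replacement refers to a captured group, so each match is rewritten using its own captured text.

<kjdeb>xou<q>xou<4r>17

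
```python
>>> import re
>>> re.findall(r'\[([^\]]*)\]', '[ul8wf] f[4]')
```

Because there's exactly one group, `findall` drops the full match and keeps group 1 from each hit.

['ul8wf', '4']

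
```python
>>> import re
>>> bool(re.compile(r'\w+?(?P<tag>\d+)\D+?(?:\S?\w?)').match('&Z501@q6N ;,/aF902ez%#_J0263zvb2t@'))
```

Pattern: one or more of a word character (lazy); then one or more of a digit (captured as 'tag'); then one or more of a non-digit (lazy); then optionally a non-whitespace character, then optionally a word character (non-capturing group).
With `match`, the pattern is implicitly anchored at the beginning.
Here position 0 doesn't satisfy it, so the call returns None, and `bool(None)` is False.

False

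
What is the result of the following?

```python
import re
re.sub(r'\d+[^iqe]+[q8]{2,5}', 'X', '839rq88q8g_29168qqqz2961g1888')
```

'Xg_XzX'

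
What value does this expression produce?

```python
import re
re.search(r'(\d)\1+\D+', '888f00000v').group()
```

'888f'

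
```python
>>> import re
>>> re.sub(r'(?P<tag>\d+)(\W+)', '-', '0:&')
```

'-'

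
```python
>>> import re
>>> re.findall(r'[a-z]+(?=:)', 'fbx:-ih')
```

['fbx']

The positive lookaround only admits positions where the adjacent text matches; those characters stay outside the span.
Matches: at [0:3] → 'fbx'.
With no groups in the pattern, `findall` gives back each whole match — 1 here.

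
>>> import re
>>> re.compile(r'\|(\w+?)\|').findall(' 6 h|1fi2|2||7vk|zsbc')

['1fi2', '7vk']

Walking the string: at [4:10] match '|1fi2|', group 1 = '1fi2'; at [12:17] match '|7vk|', group 1 = '7vk'.
`findall` collects group 1 from each match (2 total).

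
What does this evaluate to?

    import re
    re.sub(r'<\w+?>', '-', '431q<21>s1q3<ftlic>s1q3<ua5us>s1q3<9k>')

'431q-s1q3-s1q3-s1q3-'

Matches: at [4:8] → '<21>'; at [12:19] → '<ftlic>'; at [23:30] → '<ua5us>'; at [34:38] → '<9k>'.
`sub` substitutes '-' at each match site.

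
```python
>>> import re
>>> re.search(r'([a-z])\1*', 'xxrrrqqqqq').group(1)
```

'x'

The match spans [0:2] → 'xx'.
Captured: group 1 = 'x'.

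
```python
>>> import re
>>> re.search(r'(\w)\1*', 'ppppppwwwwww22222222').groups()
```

`\1` has to match the exact text group 1 already captured.
Unlike `match`, `search` isn't anchored — it looks for the pattern anywhere in the string.
The match spans [0:6] → 'pppppp'.
Captured: group 1 = 'p'.

('p',)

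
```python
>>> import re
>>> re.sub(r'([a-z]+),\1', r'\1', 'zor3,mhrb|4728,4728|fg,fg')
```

'zor3,mhrb|4728,4728|fg'

`\1` has to match the exact text group 1 already captured.
Matches: at [20:25] → 'fg,fg'.
The replacement refers to a captured group, so each match is rewritten using its own captured text.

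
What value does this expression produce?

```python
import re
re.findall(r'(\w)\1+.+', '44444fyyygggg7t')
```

After group 1 captures some text, `\1` only succeeds where that same text appears again.
Matches: at [0:15] match '44444fyyygggg7t', group 1 = '4'.
With a single group, `findall` returns only what that group captured — 1 item.

['4']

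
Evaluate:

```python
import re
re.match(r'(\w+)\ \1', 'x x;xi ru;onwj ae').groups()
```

('x',)

The backreference `\1` re-matches whatever the first group consumed, character for character.
With `match`, the pattern is implicitly anchored at the beginning.
The match spans [0:3] → 'x x'.
Captured: group 1 = 'x'.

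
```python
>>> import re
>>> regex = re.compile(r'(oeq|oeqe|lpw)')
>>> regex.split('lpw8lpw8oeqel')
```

['', 'lpw', '8', 'lpw', '8', 'oeq', 'el']

Branches in `(...|...)` are attempted left-to-right; the first branch that allows the whole pattern to succeed is taken.
Matches to split on: at [0:3] → 'lpw'; at [4:7] → 'lpw'; at [8:11] → 'oeq'.
Because the pattern has a capturing group, `split` also inserts each captured text between the pieces.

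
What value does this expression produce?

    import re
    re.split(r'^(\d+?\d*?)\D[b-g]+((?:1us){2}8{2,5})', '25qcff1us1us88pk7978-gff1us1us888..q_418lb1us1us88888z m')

['', '25', '1us1us88', 'pk7978-gff1us1us888..q_418lb1us1us88888z m']

`re.split` interleaves the captured-group text with the surrounding fragments.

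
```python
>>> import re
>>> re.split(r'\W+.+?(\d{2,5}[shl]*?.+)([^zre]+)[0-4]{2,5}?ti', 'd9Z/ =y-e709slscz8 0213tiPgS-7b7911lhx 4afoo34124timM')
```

['d9Z', '709slscz8 0213tiPgS-7b7911lhx 4afoo34', '1', 'mM']

This matches one or more of a non-word character; then one or more of any character (lazy); then 2 to 5 of a digit, then zero or more of one of [shl] (lazy), then one or more of any character (captured); then one or more of any character except [zre] (captured); then 2 to 5 of a character in [0-4] (lazy), then the literal 'ti'.
Matches to split on: at [3:51] → '/ =y-e709slscz8 0213tiPgS-7b7911lhx 4afoo34124ti'.
With a capturing group present, the delimiter's captured portion is kept in the result list.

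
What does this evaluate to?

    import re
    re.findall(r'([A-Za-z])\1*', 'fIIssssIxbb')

After group 1 captures some text, `\1` only succeeds where that same text appears again.
Scanning left to right: at [0:1] match 'f', group 1 = 'f'; at [1:3] match 'II', group 1 = 'I'; at [3:7] match 'ssss', group 1 = 's'; at [7:8] match 'I', group 1 = 'I'; at [8:9] match 'x', group 1 = 'x'; ….
One capturing group, so `findall` returns just the captured substring from each match — 6 in all.

['f', 'I', 's', 'I', 'x', 'b']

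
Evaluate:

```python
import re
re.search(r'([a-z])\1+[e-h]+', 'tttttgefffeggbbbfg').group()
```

'tttttgefffegg'

A backreference is literal: `\1` must see the identical characters the first group matched.
The match spans [0:13] → 'tttttgefffegg'.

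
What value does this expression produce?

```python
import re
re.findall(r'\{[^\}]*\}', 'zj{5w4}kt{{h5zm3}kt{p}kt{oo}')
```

Matches: at [2:7] → '{5w4}'; at [9:17] → '{{h5zm3}'; at [19:22] → '{p}'; at [24:28] → '{oo}'.
With no groups in the pattern, `findall` gives back each whole match — 4 here.

['{5w4}', '{{h5zm3}', '{p}', '{oo}']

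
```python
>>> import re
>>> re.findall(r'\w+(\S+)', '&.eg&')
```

['&']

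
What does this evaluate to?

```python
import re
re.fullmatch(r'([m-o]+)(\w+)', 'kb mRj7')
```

`re.fullmatch` is like wrapping the pattern in `^…$` (in single-line mode).
Here there's no way to consume every character, so the call returns None.

None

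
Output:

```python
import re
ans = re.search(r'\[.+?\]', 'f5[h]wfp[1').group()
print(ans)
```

`re.search` tries every starting position until one works.
The match spans [2:5] → '[h]'.

[h]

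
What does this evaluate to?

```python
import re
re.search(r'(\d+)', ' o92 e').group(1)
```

'92'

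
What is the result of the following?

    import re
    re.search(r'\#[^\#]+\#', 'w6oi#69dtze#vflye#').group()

'#69dtze#'

`search` walks the string left to right and returns the first match it finds.
The match spans [4:12] → '#69dtze#'.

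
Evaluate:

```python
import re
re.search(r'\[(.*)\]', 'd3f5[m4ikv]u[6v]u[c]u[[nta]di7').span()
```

The match spans [4:27] → '[m4ikv]u[6v]u[c]u[[nta]'.

(4, 27)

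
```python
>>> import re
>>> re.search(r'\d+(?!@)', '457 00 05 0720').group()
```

Because the assertion is negative and zero-width, positions next to the forbidden text are skipped.
`re.search` tries every starting position until one works.
The match spans [0:3] → '457'.

'457'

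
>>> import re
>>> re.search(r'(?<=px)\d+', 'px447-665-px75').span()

(2, 5)

The lookaround is zero-width — it requires the adjacent text to match without consuming it, so the asserted text isn't part of the match.
Unlike `match`, `search` isn't anchored — it looks for the pattern anywhere in the string.
The match spans [2:5] → '447'.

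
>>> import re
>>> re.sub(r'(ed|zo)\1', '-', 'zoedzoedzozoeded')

'zoedzoed--'

`\1` is not a pattern — it's the concrete string captured by group 1, re-applied verbatim.
Each match is replaced by '-'.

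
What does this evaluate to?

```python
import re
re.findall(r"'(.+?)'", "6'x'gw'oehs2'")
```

A `+?`/`*?`/`{m,n}?` starts at its minimum and grows only as far as needed for what follows to match.
`findall` collects group 1 from each match (2 total).

['x', 'oehs2']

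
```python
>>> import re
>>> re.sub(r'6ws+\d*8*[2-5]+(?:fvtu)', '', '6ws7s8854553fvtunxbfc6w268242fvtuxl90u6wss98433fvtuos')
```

Pattern: the literal '6w', then one or more of the literal 's'; then zero or more of a digit, then zero or more of the literal '8', then one or more of a character in [2-5]; then the literal 'fv', then the literal 'tu' (non-capturing group).
Matches: at [38:51] → '6wss98433fvtu'.
`sub` substitutes '' at each match site.

'6ws7s8854553fvtunxbfc6w268242fvtuxl90uos'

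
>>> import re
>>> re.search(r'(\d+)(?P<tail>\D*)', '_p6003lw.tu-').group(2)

'lw.tu-'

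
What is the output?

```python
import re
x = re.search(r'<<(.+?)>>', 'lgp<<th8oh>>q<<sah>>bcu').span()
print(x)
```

Lazy quantifiers expand one character at a time until the remainder of the pattern can match.
`re.search` scans for the first position where the pattern succeeds.
The match spans [3:12] → '<<th8oh>>'.
Captured: group 1 = 'th8oh'.

(3, 12)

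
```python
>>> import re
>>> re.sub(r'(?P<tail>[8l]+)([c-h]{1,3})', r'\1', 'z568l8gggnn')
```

'z568l8nn'

`\1` in the replacement pulls in group 1's text for each match.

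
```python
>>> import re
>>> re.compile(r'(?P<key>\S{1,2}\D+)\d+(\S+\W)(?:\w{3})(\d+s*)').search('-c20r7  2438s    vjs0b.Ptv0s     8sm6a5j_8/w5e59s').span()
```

(10, 28)

Pattern: 1 to 2 of a non-whitespace character, then one or more of a non-digit (captured as 'key'); then one or more of a digit; then one or more of a non-whitespace character, then a non-word character (captured); then exactly 3 of a word character (non-capturing group); then one or more of a digit, then zero or more of a literal 's' (captured).
`re.search` tries every starting position until one works.
The match spans [10:28] → '38s    vjs0b.Ptv0s'.
Captured: group 1 = '38s    vjs', group 2 = 'b.', group 3 = '0s'.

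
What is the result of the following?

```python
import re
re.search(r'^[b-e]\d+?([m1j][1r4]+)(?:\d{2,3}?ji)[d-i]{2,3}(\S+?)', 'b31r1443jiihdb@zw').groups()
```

The match spans [0:14] → 'b31r1443jiihdb'.
Captured: group 1 = '1r14', group 2 = 'b'.

('1r14', 'b')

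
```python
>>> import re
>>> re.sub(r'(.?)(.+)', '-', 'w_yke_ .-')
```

'-'

This matches optionally any character (captured); then one or more of any character (captured).
Matches: at [0:9] → 'w_yke_ .-'.
`sub` substitutes '-' at each match site.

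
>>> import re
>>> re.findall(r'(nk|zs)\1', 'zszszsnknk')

['zs', 'nk']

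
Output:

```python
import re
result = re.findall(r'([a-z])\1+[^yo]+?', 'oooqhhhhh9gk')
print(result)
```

['o', 'h']

After group 1 captures some text, `\1` only succeeds where that same text appears again.
Matches: at [0:4] match 'oooq', group 1 = 'o'; at [4:10] match 'hhhhh9', group 1 = 'h'.
One capturing group, so `findall` returns just the captured substring from each match — 2 in all.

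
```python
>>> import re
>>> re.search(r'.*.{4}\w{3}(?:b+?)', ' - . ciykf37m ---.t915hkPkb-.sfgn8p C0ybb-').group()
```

' - . ciykf37m ---.t915hkPkb-.sfgn8p C0ybb'

The match spans [0:41] → ' - . ciykf37m ---.t915hkPkb-.sfgn8p C0ybb'.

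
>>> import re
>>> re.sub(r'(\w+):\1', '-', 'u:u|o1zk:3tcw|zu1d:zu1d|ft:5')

The backreference `\1` re-matches whatever the first group consumed, character for character.
`sub` substitutes '-' at each match site.

'-|o1zk:3tcw|-|ft:5'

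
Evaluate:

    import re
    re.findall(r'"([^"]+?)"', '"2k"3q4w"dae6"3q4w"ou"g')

['2k', 'dae6', 'ou']

Walking the string: at [0:4] match '"2k"', group 1 = '2k'; at [8:14] match '"dae6"', group 1 = 'dae6'; at [18:22] match '"ou"', group 1 = 'ou'.
One capturing group, so `findall` returns just the captured substring from each match — 3 in all.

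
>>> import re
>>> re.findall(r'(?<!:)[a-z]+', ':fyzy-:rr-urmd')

The negative lookaround is zero-width — it rules out positions where the adjacent text would match, without consuming anything.
Scanning left to right: at [2:5] → 'yzy'; at [8:9] → 'r'; at [10:14] → 'urmd'.
No capturing groups, so `findall` returns the 3 full match strings.

['yzy', 'r', 'urmd']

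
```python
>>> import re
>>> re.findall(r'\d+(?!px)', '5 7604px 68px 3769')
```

`(?!…)`/`(?<!…)` only lets a position through if the neighbouring text does NOT match; no characters are consumed.
Matches: at [0:1] → '5'; at [2:5] → '760'; at [9:10] → '6'; at [14:18] → '3769'.
With no groups in the pattern, `findall` gives back each whole match — 4 here.

['5', '760', '6', '3769']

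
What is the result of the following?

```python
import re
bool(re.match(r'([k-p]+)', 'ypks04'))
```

False

This matches one or more of a character in [k-p] (captured).
With `match`, the pattern is implicitly anchored at the beginning.
Here the string doesn't start with a match, so the call returns None, and `bool(None)` is False.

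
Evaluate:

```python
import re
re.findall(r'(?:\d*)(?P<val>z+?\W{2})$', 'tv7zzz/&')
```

['zzz/&']

This matches zero or more of a digit (non-capturing group); then one or more of the literal 'z' (lazy), then exactly 2 of a non-word character (captured as 'val'); then anchored at the end.
Scanning left to right: at [2:8] match '7zzz/&', group 1 = 'zzz/&'.
With a single group, `findall` returns only what that group captured — 1 item.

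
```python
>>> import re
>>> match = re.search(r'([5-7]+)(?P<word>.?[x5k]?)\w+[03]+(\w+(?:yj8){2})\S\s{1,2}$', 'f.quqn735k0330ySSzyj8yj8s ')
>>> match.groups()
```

('7', '35', 'ySSzyj8yj8')

The match spans [6:26] → '735k0330ySSzyj8yj8s '.
Captured: group 1 = '7', group 2 = '35', group 3 = 'ySSzyj8yj8'.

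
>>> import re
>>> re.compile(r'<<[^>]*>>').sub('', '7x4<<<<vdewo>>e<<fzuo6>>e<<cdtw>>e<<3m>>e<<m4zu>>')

'7x4eeee'

Each match is replaced by ''.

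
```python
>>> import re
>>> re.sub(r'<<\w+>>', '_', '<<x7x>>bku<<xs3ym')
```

'_bku<<xs3ym'

Every occurrence is swapped for '_'.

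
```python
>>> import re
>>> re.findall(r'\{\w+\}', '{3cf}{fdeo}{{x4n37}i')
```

['{3cf}', '{fdeo}', '{x4n37}']

Scanning left to right: at [0:5] → '{3cf}'; at [5:11] → '{fdeo}'; at [12:19] → '{x4n37}'.
No capturing groups, so `findall` returns the 3 full match strings.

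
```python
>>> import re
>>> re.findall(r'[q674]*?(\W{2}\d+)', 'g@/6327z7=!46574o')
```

Pattern: zero or more of one of [q674] (lazy); then exactly 2 of a non-word character, then one or more of a digit (captured).
Scanning left to right: at [1:7] match '@/6327', group 1 = '@/6327'; at [8:16] match '7=!46574', group 1 = '=!46574'.
Because there's exactly one group, `findall` drops the full match and keeps group 1 from each hit.

['@/6327', '=!46574']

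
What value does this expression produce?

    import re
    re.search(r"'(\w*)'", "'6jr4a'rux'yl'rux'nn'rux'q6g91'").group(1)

'6jr4a'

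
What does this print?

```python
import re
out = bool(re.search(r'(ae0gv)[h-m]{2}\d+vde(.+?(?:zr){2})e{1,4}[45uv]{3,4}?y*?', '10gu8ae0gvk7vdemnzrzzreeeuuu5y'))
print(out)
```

False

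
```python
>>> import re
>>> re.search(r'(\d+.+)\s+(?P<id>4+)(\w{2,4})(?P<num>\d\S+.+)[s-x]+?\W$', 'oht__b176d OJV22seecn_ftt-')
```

Pattern: one or more of a digit, then one or more of any character (captured); then one or more of whitespace; then one or more of a literal '4' (captured as 'id'); then 2 to 4 of a word character (captured); then a digit, then one or more of a non-whitespace character, then one or more of any character (captured as 'num'); then one or more of a character in [s-x] (lazy), then a non-word character; then anchored at the end.
Here the pattern never matches, so the call returns None.

None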